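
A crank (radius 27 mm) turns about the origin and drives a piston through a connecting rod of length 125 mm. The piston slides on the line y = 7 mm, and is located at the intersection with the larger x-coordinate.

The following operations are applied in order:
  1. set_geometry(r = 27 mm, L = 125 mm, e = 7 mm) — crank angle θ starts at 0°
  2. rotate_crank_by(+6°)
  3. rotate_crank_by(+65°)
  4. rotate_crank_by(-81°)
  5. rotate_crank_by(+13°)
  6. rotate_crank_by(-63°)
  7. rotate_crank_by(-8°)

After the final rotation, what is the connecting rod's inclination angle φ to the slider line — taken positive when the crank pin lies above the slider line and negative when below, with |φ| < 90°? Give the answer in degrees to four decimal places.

set_geometry: r = 27 mm, L = 125 mm, e = 7 mm; θ ← 0°
rotate_crank_by(+6°): θ ← 0° +6° = 6°
rotate_crank_by(+65°): θ ← 6° +65° = 71°
rotate_crank_by(-81°): θ ← 71° -81° = -10°
rotate_crank_by(+13°): θ ← -10° +13° = 3°
rotate_crank_by(-63°): θ ← 3° -63° = -60°
rotate_crank_by(-8°): θ ← -60° -8° = -68°
crank pin P = (r cos θ, r sin θ) = (10.114378, -25.033964)
h = r sin θ − e = -25.033964 − 7 = -32.033964
sin φ = h / L = -32.033964 / 125 = -0.25627171
φ = arcsin(-0.25627171) = -14.848953°

-14.8490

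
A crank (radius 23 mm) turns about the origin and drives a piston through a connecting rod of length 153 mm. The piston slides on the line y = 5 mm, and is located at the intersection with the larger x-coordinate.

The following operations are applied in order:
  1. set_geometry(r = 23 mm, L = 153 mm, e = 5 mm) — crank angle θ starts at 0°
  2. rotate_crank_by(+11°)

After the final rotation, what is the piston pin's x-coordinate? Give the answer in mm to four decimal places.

set_geometry: r = 23 mm, L = 153 mm, e = 5 mm; θ ← 0°
rotate_crank_by(+11°): θ ← 0° +11° = 11°
crank pin P = (r cos θ, r sin θ) = (22.577425, 4.388607)
h = r sin θ − e = 4.388607 − 5 = -0.611393
x = r cos θ + √(L² − h²) = 22.577425 + √(23409.0 − 0.3738) = 22.577425 + 152.998778 = 175.576204

175.5762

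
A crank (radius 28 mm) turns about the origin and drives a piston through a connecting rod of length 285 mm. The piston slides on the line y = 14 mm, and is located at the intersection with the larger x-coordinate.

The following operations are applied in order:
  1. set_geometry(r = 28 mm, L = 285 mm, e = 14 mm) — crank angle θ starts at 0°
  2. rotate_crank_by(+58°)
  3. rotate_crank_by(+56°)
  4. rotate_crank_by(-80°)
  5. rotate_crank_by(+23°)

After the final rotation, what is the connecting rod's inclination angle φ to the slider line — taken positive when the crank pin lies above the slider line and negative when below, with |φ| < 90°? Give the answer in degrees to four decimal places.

set_geometry: r = 28 mm, L = 285 mm, e = 14 mm; θ ← 0°
rotate_crank_by(+58°): θ ← 0° +58° = 58°
rotate_crank_by(+56°): θ ← 58° +56° = 114°
rotate_crank_by(-80°): θ ← 114° -80° = 34°
rotate_crank_by(+23°): θ ← 34° +23° = 57°
crank pin P = (r cos θ, r sin θ) = (15.249893, 23.482776)
h = r sin θ − e = 23.482776 − 14 = 9.482776
sin φ = h / L = 9.482776 / 285 = 0.03327290
φ = arcsin(0.03327290) = 1.906749°

1.9067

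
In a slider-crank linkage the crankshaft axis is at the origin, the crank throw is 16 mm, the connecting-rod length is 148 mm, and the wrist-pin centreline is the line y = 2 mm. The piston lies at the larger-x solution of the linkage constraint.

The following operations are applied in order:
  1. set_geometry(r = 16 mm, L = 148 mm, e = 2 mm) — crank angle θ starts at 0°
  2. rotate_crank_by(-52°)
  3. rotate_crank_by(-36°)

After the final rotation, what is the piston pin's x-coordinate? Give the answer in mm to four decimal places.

147.4609

set_geometry: r = 16 mm, L = 148 mm, e = 2 mm; θ ← 0°
rotate_crank_by(-52°): θ ← 0° -52° = -52°
rotate_crank_by(-36°): θ ← -52° -36° = -88°
crank pin P = (r cos θ, r sin θ) = (0.558392, -15.990253)
h = r sin θ − e = -15.990253 − 2 = -17.990253
x = r cos θ + √(L² − h²) = 0.558392 + √(21904.0 − 323.6492) = 0.558392 + 146.902521 = 147.460913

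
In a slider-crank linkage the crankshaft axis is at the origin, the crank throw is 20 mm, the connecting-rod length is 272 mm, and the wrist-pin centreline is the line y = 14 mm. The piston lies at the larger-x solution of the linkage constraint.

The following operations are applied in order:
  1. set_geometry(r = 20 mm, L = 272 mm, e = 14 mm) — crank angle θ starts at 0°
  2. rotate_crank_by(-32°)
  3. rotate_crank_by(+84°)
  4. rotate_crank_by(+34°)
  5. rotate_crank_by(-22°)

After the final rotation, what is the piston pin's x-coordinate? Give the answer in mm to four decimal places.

280.7384

set_geometry: r = 20 mm, L = 272 mm, e = 14 mm; θ ← 0°
rotate_crank_by(-32°): θ ← 0° -32° = -32°
rotate_crank_by(+84°): θ ← -32° +84° = 52°
rotate_crank_by(+34°): θ ← 52° +34° = 86°
rotate_crank_by(-22°): θ ← 86° -22° = 64°
crank pin P = (r cos θ, r sin θ) = (8.767423, 17.975881)
h = r sin θ − e = 17.975881 − 14 = 3.975881
x = r cos θ + √(L² − h²) = 8.767423 + √(73984.0 − 15.8076) = 8.767423 + 271.970940 = 280.738363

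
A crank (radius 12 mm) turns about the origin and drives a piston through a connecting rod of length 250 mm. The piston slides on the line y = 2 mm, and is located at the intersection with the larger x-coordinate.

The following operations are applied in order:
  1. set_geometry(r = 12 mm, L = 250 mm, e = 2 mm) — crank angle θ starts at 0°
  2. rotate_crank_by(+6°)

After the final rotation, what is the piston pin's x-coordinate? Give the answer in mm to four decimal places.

261.9332

set_geometry: r = 12 mm, L = 250 mm, e = 2 mm; θ ← 0°
rotate_crank_by(+6°): θ ← 0° +6° = 6°
crank pin P = (r cos θ, r sin θ) = (11.934263, 1.254342)
h = r sin θ − e = 1.254342 − 2 = -0.745658
x = r cos θ + √(L² − h²) = 11.934263 + √(62500.0 − 0.5560) = 11.934263 + 249.998888 = 261.933151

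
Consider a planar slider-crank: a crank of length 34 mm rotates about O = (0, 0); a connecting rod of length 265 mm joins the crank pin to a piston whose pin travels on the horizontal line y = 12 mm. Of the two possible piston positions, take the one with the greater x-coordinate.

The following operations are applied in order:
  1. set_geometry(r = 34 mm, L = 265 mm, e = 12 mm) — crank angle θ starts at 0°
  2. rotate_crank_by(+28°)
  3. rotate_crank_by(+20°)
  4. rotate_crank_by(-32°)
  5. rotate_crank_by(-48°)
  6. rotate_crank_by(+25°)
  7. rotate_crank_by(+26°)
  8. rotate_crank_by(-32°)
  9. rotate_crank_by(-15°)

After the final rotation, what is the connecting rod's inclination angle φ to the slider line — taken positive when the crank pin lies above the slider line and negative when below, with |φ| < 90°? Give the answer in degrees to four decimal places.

-6.0570

set_geometry: r = 34 mm, L = 265 mm, e = 12 mm; θ ← 0°
rotate_crank_by(+28°): θ ← 0° +28° = 28°
rotate_crank_by(+20°): θ ← 28° +20° = 48°
rotate_crank_by(-32°): θ ← 48° -32° = 16°
rotate_crank_by(-48°): θ ← 16° -48° = -32°
rotate_crank_by(+25°): θ ← -32° +25° = -7°
rotate_crank_by(+26°): θ ← -7° +26° = 19°
rotate_crank_by(-32°): θ ← 19° -32° = -13°
rotate_crank_by(-15°): θ ← -13° -15° = -28°
crank pin P = (r cos θ, r sin θ) = (30.020218, -15.962033)
h = r sin θ − e = -15.962033 − 12 = -27.962033
sin φ = h / L = -27.962033 / 265 = -0.10551711
φ = arcsin(-0.10551711) = -6.056960°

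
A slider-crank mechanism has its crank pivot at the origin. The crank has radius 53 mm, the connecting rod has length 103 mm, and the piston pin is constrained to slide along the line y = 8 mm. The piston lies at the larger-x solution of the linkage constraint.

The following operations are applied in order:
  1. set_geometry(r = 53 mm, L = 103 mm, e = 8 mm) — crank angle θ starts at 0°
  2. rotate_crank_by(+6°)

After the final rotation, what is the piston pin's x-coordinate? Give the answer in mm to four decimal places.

155.6803

set_geometry: r = 53 mm, L = 103 mm, e = 8 mm; θ ← 0°
rotate_crank_by(+6°): θ ← 0° +6° = 6°
crank pin P = (r cos θ, r sin θ) = (52.709660, 5.540009)
h = r sin θ − e = 5.540009 − 8 = -2.459991
x = r cos θ + √(L² − h²) = 52.709660 + √(10609.0 − 6.0516) = 52.709660 + 102.970619 = 155.680280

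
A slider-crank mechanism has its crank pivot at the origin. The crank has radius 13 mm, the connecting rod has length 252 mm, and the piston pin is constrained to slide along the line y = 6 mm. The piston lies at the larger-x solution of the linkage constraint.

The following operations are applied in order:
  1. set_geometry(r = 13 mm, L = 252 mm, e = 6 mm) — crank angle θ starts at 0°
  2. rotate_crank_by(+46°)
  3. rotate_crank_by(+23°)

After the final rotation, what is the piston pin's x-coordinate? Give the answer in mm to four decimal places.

256.5841

set_geometry: r = 13 mm, L = 252 mm, e = 6 mm; θ ← 0°
rotate_crank_by(+46°): θ ← 0° +46° = 46°
rotate_crank_by(+23°): θ ← 46° +23° = 69°
crank pin P = (r cos θ, r sin θ) = (4.658783, 12.136546)
h = r sin θ − e = 12.136546 − 6 = 6.136546
x = r cos θ + √(L² − h²) = 4.658783 + √(63504.0 − 37.6572) = 4.658783 + 251.925272 = 256.584056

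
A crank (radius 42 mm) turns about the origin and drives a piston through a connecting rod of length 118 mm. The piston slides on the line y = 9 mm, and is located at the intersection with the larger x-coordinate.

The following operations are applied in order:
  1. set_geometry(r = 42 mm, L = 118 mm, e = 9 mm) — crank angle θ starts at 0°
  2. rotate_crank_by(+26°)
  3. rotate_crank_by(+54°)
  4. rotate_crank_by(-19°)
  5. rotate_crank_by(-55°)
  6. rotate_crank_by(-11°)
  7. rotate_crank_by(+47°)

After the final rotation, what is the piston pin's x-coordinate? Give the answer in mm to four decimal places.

set_geometry: r = 42 mm, L = 118 mm, e = 9 mm; θ ← 0°
rotate_crank_by(+26°): θ ← 0° +26° = 26°
rotate_crank_by(+54°): θ ← 26° +54° = 80°
rotate_crank_by(-19°): θ ← 80° -19° = 61°
rotate_crank_by(-55°): θ ← 61° -55° = 6°
rotate_crank_by(-11°): θ ← 6° -11° = -5°
rotate_crank_by(+47°): θ ← -5° +47° = 42°
crank pin P = (r cos θ, r sin θ) = (31.212083, 28.103485)
h = r sin θ − e = 28.103485 − 9 = 19.103485
x = r cos θ + √(L² − h²) = 31.212083 + √(13924.0 − 364.9432) = 31.212083 + 116.443363 = 147.655446

147.6554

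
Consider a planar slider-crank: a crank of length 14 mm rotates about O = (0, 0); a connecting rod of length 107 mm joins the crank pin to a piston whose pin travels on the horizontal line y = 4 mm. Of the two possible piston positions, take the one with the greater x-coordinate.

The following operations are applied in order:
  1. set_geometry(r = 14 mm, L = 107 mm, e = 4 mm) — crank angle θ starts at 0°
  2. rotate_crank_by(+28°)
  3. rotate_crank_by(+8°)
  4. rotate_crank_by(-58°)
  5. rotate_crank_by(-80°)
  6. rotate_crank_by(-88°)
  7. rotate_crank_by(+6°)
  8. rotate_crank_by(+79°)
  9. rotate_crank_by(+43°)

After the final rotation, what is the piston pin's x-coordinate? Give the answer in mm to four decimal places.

112.3143

set_geometry: r = 14 mm, L = 107 mm, e = 4 mm; θ ← 0°
rotate_crank_by(+28°): θ ← 0° +28° = 28°
rotate_crank_by(+8°): θ ← 28° +8° = 36°
rotate_crank_by(-58°): θ ← 36° -58° = -22°
rotate_crank_by(-80°): θ ← -22° -80° = -102°
rotate_crank_by(-88°): θ ← -102° -88° = -190°
rotate_crank_by(+6°): θ ← -190° +6° = -184°
rotate_crank_by(+79°): θ ← -184° +79° = -105°
rotate_crank_by(+43°): θ ← -105° +43° = -62°
crank pin P = (r cos θ, r sin θ) = (6.572602, -12.361266)
h = r sin θ − e = -12.361266 − 4 = -16.361266
x = r cos θ + √(L² − h²) = 6.572602 + √(11449.0 − 267.6910) = 6.572602 + 105.741709 = 112.314311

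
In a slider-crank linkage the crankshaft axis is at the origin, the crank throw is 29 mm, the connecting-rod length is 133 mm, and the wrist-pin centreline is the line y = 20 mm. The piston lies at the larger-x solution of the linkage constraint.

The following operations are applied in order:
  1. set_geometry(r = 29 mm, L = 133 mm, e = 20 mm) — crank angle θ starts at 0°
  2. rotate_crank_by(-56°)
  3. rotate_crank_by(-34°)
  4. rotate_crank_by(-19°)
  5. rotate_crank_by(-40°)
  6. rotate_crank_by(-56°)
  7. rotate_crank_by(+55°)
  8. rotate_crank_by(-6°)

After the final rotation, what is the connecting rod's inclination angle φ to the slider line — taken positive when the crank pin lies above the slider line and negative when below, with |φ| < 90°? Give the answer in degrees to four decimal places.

set_geometry: r = 29 mm, L = 133 mm, e = 20 mm; θ ← 0°
rotate_crank_by(-56°): θ ← 0° -56° = -56°
rotate_crank_by(-34°): θ ← -56° -34° = -90°
rotate_crank_by(-19°): θ ← -90° -19° = -109°
rotate_crank_by(-40°): θ ← -109° -40° = -149°
rotate_crank_by(-56°): θ ← -149° -56° = -205°
rotate_crank_by(+55°): θ ← -205° +55° = -150°
rotate_crank_by(-6°): θ ← -150° -6° = -156°
crank pin P = (r cos θ, r sin θ) = (-26.492818, -11.795363)
h = r sin θ − e = -11.795363 − 20 = -31.795363
sin φ = h / L = -31.795363 / 133 = -0.23906288
φ = arcsin(-0.23906288) = -13.831237°

-13.8312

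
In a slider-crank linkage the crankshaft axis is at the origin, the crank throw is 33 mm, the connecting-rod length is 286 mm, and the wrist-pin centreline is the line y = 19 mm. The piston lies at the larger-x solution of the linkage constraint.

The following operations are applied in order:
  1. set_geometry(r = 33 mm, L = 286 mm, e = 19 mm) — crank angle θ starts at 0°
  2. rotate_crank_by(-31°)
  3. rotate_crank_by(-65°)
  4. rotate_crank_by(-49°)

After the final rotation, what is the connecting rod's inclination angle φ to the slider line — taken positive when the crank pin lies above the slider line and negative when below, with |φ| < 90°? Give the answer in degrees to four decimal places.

set_geometry: r = 33 mm, L = 286 mm, e = 19 mm; θ ← 0°
rotate_crank_by(-31°): θ ← 0° -31° = -31°
rotate_crank_by(-65°): θ ← -31° -65° = -96°
rotate_crank_by(-49°): θ ← -96° -49° = -145°
crank pin P = (r cos θ, r sin θ) = (-27.032017, -18.928022)
h = r sin θ − e = -18.928022 − 19 = -37.928022
sin φ = h / L = -37.928022 / 286 = -0.13261546
φ = arcsin(-0.13261546) = -7.620756°

-7.6208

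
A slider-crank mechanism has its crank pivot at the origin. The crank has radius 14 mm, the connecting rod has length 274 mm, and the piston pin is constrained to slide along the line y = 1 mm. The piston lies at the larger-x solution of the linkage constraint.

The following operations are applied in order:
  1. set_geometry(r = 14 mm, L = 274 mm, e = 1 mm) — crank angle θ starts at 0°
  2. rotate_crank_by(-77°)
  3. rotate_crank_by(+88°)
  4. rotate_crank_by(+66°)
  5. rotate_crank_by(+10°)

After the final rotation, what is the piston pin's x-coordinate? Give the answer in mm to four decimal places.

set_geometry: r = 14 mm, L = 274 mm, e = 1 mm; θ ← 0°
rotate_crank_by(-77°): θ ← 0° -77° = -77°
rotate_crank_by(+88°): θ ← -77° +88° = 11°
rotate_crank_by(+66°): θ ← 11° +66° = 77°
rotate_crank_by(+10°): θ ← 77° +10° = 87°
crank pin P = (r cos θ, r sin θ) = (0.732703, 13.980813)
h = r sin θ − e = 13.980813 − 1 = 12.980813
x = r cos θ + √(L² − h²) = 0.732703 + √(75076.0 − 168.5015) = 0.732703 + 273.692343 = 274.425046

274.4250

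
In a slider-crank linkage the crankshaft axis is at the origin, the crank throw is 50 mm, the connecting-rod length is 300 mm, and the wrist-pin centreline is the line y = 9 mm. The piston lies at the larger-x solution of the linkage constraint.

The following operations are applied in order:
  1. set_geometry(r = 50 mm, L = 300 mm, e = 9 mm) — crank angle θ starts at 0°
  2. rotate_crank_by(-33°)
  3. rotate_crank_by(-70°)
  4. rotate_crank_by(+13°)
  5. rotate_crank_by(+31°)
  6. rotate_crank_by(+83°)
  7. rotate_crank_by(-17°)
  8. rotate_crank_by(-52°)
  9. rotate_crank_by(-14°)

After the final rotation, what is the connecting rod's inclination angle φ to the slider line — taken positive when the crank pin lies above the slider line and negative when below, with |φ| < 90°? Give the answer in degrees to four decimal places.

-9.9542

set_geometry: r = 50 mm, L = 300 mm, e = 9 mm; θ ← 0°
rotate_crank_by(-33°): θ ← 0° -33° = -33°
rotate_crank_by(-70°): θ ← -33° -70° = -103°
rotate_crank_by(+13°): θ ← -103° +13° = -90°
rotate_crank_by(+31°): θ ← -90° +31° = -59°
rotate_crank_by(+83°): θ ← -59° +83° = 24°
rotate_crank_by(-17°): θ ← 24° -17° = 7°
rotate_crank_by(-52°): θ ← 7° -52° = -45°
rotate_crank_by(-14°): θ ← -45° -14° = -59°
crank pin P = (r cos θ, r sin θ) = (25.751904, -42.858365)
h = r sin θ − e = -42.858365 − 9 = -51.858365
sin φ = h / L = -51.858365 / 300 = -0.17286122
φ = arcsin(-0.17286122) = -9.954218°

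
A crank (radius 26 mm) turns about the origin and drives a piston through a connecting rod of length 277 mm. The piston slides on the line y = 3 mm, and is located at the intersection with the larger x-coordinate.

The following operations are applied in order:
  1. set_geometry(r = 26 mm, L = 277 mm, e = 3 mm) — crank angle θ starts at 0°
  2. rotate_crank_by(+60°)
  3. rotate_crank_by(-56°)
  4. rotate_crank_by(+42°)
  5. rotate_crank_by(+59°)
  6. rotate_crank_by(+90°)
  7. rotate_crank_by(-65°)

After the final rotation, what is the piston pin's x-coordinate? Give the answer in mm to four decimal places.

259.7705

set_geometry: r = 26 mm, L = 277 mm, e = 3 mm; θ ← 0°
rotate_crank_by(+60°): θ ← 0° +60° = 60°
rotate_crank_by(-56°): θ ← 60° -56° = 4°
rotate_crank_by(+42°): θ ← 4° +42° = 46°
rotate_crank_by(+59°): θ ← 46° +59° = 105°
rotate_crank_by(+90°): θ ← 105° +90° = 195°
rotate_crank_by(-65°): θ ← 195° -65° = 130°
crank pin P = (r cos θ, r sin θ) = (-16.712478, 19.917156)
h = r sin θ − e = 19.917156 − 3 = 16.917156
x = r cos θ + √(L² − h²) = -16.712478 + √(76729.0 − 286.1902) = -16.712478 + 276.482929 = 259.770451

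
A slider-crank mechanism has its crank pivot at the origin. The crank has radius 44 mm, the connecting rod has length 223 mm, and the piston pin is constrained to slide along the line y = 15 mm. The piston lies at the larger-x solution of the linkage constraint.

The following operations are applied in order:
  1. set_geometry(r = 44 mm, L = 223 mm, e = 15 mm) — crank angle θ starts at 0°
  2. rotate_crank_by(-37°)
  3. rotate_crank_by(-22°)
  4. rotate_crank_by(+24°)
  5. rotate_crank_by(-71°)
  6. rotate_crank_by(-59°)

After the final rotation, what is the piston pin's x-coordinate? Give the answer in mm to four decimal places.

178.9325

set_geometry: r = 44 mm, L = 223 mm, e = 15 mm; θ ← 0°
rotate_crank_by(-37°): θ ← 0° -37° = -37°
rotate_crank_by(-22°): θ ← -37° -22° = -59°
rotate_crank_by(+24°): θ ← -59° +24° = -35°
rotate_crank_by(-71°): θ ← -35° -71° = -106°
rotate_crank_by(-59°): θ ← -106° -59° = -165°
crank pin P = (r cos θ, r sin θ) = (-42.500736, -11.388038)
h = r sin θ − e = -11.388038 − 15 = -26.388038
x = r cos θ + √(L² − h²) = -42.500736 + √(49729.0 − 696.3285) = -42.500736 + 221.433221 = 178.932485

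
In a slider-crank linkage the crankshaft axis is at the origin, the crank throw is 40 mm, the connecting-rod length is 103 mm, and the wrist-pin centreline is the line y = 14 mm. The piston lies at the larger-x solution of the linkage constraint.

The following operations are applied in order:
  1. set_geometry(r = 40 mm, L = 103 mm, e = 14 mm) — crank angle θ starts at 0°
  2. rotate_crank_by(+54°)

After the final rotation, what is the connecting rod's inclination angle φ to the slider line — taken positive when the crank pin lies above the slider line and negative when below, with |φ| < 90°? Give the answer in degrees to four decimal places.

10.2684

set_geometry: r = 40 mm, L = 103 mm, e = 14 mm; θ ← 0°
rotate_crank_by(+54°): θ ← 0° +54° = 54°
crank pin P = (r cos θ, r sin θ) = (23.511410, 32.360680)
h = r sin θ − e = 32.360680 − 14 = 18.360680
sin φ = h / L = 18.360680 / 103 = 0.17825903
φ = arcsin(0.17825903) = 10.268369°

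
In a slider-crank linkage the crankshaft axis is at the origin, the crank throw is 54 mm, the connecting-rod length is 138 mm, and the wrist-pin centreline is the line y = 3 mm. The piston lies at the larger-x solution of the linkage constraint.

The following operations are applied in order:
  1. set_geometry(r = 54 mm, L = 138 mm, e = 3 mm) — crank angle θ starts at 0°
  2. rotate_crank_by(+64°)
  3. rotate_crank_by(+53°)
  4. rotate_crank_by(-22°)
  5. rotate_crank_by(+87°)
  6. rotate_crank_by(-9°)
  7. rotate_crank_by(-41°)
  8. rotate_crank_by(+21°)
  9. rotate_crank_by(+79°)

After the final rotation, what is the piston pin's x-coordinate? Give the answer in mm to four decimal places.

97.0193

set_geometry: r = 54 mm, L = 138 mm, e = 3 mm; θ ← 0°
rotate_crank_by(+64°): θ ← 0° +64° = 64°
rotate_crank_by(+53°): θ ← 64° +53° = 117°
rotate_crank_by(-22°): θ ← 117° -22° = 95°
rotate_crank_by(+87°): θ ← 95° +87° = 182°
rotate_crank_by(-9°): θ ← 182° -9° = 173°
rotate_crank_by(-41°): θ ← 173° -41° = 132°
rotate_crank_by(+21°): θ ← 132° +21° = 153°
rotate_crank_by(+79°): θ ← 153° +79° = 232°
crank pin P = (r cos θ, r sin θ) = (-33.245720, -42.552581)
h = r sin θ − e = -42.552581 − 3 = -45.552581
x = r cos θ + √(L² − h²) = -33.245720 + √(19044.0 − 2075.0376) = -33.245720 + 130.264970 = 97.019250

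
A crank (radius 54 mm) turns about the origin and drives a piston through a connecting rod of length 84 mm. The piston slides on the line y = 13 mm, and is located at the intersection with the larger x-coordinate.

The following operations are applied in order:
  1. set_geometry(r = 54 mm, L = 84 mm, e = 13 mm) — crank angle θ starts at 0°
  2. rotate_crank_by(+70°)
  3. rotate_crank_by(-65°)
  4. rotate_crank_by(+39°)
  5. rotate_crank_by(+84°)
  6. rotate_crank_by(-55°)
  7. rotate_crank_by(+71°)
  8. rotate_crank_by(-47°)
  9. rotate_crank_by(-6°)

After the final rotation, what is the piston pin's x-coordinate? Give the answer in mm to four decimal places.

72.3766

set_geometry: r = 54 mm, L = 84 mm, e = 13 mm; θ ← 0°
rotate_crank_by(+70°): θ ← 0° +70° = 70°
rotate_crank_by(-65°): θ ← 70° -65° = 5°
rotate_crank_by(+39°): θ ← 5° +39° = 44°
rotate_crank_by(+84°): θ ← 44° +84° = 128°
rotate_crank_by(-55°): θ ← 128° -55° = 73°
rotate_crank_by(+71°): θ ← 73° +71° = 144°
rotate_crank_by(-47°): θ ← 144° -47° = 97°
rotate_crank_by(-6°): θ ← 97° -6° = 91°
crank pin P = (r cos θ, r sin θ) = (-0.942430, 53.991776)
h = r sin θ − e = 53.991776 − 13 = 40.991776
x = r cos θ + √(L² − h²) = -0.942430 + √(7056.0 − 1680.3257) = -0.942430 + 73.318990 = 72.376560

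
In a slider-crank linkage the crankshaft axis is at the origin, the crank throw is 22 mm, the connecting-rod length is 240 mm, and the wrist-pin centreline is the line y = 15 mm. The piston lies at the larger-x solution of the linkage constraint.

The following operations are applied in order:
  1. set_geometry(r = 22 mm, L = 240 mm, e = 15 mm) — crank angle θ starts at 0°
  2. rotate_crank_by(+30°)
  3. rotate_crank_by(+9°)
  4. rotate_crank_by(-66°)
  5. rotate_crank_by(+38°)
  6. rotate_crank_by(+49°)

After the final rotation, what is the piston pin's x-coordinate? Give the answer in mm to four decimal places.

set_geometry: r = 22 mm, L = 240 mm, e = 15 mm; θ ← 0°
rotate_crank_by(+30°): θ ← 0° +30° = 30°
rotate_crank_by(+9°): θ ← 30° +9° = 39°
rotate_crank_by(-66°): θ ← 39° -66° = -27°
rotate_crank_by(+38°): θ ← -27° +38° = 11°
rotate_crank_by(+49°): θ ← 11° +49° = 60°
crank pin P = (r cos θ, r sin θ) = (11.000000, 19.052559)
h = r sin θ − e = 19.052559 − 15 = 4.052559
x = r cos θ + √(L² − h²) = 11.000000 + √(57600.0 − 16.4232) = 11.000000 + 239.965782 = 250.965782

250.9658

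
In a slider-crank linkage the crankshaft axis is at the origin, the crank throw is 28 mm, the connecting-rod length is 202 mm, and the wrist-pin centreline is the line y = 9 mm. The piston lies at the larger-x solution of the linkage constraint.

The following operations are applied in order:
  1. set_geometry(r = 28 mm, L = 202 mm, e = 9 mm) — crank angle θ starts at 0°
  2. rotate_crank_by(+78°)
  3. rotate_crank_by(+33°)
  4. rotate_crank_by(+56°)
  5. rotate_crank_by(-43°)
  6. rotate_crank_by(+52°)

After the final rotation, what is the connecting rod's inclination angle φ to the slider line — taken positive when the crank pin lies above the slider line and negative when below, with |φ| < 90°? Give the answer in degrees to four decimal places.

set_geometry: r = 28 mm, L = 202 mm, e = 9 mm; θ ← 0°
rotate_crank_by(+78°): θ ← 0° +78° = 78°
rotate_crank_by(+33°): θ ← 78° +33° = 111°
rotate_crank_by(+56°): θ ← 111° +56° = 167°
rotate_crank_by(-43°): θ ← 167° -43° = 124°
rotate_crank_by(+52°): θ ← 124° +52° = 176°
crank pin P = (r cos θ, r sin θ) = (-27.931793, 1.953181)
h = r sin θ − e = 1.953181 − 9 = -7.046819
sin φ = h / L = -7.046819 / 202 = -0.03488524
φ = arcsin(-0.03488524) = -1.999183°

-1.9992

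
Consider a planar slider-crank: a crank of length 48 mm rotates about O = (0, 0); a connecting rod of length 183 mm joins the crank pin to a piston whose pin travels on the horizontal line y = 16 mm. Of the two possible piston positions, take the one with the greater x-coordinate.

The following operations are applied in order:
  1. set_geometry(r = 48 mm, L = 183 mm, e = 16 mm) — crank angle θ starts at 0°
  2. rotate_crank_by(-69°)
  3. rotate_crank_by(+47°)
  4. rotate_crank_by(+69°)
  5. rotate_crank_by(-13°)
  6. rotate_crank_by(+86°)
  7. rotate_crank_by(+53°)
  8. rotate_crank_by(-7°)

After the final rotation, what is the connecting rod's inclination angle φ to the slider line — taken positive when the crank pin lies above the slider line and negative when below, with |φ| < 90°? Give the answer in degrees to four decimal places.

set_geometry: r = 48 mm, L = 183 mm, e = 16 mm; θ ← 0°
rotate_crank_by(-69°): θ ← 0° -69° = -69°
rotate_crank_by(+47°): θ ← -69° +47° = -22°
rotate_crank_by(+69°): θ ← -22° +69° = 47°
rotate_crank_by(-13°): θ ← 47° -13° = 34°
rotate_crank_by(+86°): θ ← 34° +86° = 120°
rotate_crank_by(+53°): θ ← 120° +53° = 173°
rotate_crank_by(-7°): θ ← 173° -7° = 166°
crank pin P = (r cos θ, r sin θ) = (-46.574195, 11.612251)
h = r sin θ − e = 11.612251 − 16 = -4.387749
sin φ = h / L = -4.387749 / 183 = -0.02397677
φ = arcsin(-0.02397677) = -1.373899°

-1.3739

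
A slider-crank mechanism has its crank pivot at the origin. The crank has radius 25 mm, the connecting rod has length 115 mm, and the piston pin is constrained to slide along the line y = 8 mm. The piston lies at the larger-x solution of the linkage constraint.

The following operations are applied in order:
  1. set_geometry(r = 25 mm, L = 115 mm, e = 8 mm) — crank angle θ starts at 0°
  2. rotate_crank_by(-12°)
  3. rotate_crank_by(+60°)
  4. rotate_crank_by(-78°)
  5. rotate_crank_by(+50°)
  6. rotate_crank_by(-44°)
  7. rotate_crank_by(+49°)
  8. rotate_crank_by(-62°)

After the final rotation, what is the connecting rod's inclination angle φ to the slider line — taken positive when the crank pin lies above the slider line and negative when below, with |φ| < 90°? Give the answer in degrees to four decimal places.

-11.5600

set_geometry: r = 25 mm, L = 115 mm, e = 8 mm; θ ← 0°
rotate_crank_by(-12°): θ ← 0° -12° = -12°
rotate_crank_by(+60°): θ ← -12° +60° = 48°
rotate_crank_by(-78°): θ ← 48° -78° = -30°
rotate_crank_by(+50°): θ ← -30° +50° = 20°
rotate_crank_by(-44°): θ ← 20° -44° = -24°
rotate_crank_by(+49°): θ ← -24° +49° = 25°
rotate_crank_by(-62°): θ ← 25° -62° = -37°
crank pin P = (r cos θ, r sin θ) = (19.965888, -15.045376)
h = r sin θ − e = -15.045376 − 8 = -23.045376
sin φ = h / L = -23.045376 / 115 = -0.20039457
φ = arcsin(-0.20039457) = -11.560033°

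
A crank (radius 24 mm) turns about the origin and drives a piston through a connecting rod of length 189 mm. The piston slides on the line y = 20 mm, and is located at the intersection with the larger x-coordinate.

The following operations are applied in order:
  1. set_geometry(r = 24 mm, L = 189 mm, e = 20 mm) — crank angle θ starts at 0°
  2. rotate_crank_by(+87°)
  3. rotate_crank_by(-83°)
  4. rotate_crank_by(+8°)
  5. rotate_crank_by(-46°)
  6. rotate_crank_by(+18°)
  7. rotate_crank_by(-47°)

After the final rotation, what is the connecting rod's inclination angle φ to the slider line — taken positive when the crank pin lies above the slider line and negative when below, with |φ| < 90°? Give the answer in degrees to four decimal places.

-12.6482

set_geometry: r = 24 mm, L = 189 mm, e = 20 mm; θ ← 0°
rotate_crank_by(+87°): θ ← 0° +87° = 87°
rotate_crank_by(-83°): θ ← 87° -83° = 4°
rotate_crank_by(+8°): θ ← 4° +8° = 12°
rotate_crank_by(-46°): θ ← 12° -46° = -34°
rotate_crank_by(+18°): θ ← -34° +18° = -16°
rotate_crank_by(-47°): θ ← -16° -47° = -63°
crank pin P = (r cos θ, r sin θ) = (10.895772, -21.384157)
h = r sin θ − e = -21.384157 − 20 = -41.384157
sin φ = h / L = -41.384157 / 189 = -0.21896379
φ = arcsin(-0.21896379) = -12.648179°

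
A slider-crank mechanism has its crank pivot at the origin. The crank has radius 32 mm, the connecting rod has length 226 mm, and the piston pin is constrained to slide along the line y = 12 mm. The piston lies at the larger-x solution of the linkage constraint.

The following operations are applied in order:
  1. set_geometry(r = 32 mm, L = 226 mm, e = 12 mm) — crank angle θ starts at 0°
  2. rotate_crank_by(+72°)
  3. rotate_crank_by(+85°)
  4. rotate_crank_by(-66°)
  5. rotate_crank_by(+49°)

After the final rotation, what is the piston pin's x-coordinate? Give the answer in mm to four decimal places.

201.3241

set_geometry: r = 32 mm, L = 226 mm, e = 12 mm; θ ← 0°
rotate_crank_by(+72°): θ ← 0° +72° = 72°
rotate_crank_by(+85°): θ ← 72° +85° = 157°
rotate_crank_by(-66°): θ ← 157° -66° = 91°
rotate_crank_by(+49°): θ ← 91° +49° = 140°
crank pin P = (r cos θ, r sin θ) = (-24.513422, 20.569204)
h = r sin θ − e = 20.569204 − 12 = 8.569204
x = r cos θ + √(L² − h²) = -24.513422 + √(51076.0 − 73.4312) = -24.513422 + 225.837483 = 201.324061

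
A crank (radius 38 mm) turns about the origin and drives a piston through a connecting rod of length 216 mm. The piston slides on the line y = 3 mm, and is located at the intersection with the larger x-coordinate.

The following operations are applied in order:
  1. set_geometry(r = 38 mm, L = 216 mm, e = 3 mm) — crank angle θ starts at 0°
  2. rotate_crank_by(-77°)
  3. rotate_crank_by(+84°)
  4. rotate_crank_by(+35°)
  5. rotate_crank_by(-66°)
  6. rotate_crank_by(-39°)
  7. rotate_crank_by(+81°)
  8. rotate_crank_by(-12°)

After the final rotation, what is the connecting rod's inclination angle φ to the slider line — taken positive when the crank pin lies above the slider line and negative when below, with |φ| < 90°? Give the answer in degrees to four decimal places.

set_geometry: r = 38 mm, L = 216 mm, e = 3 mm; θ ← 0°
rotate_crank_by(-77°): θ ← 0° -77° = -77°
rotate_crank_by(+84°): θ ← -77° +84° = 7°
rotate_crank_by(+35°): θ ← 7° +35° = 42°
rotate_crank_by(-66°): θ ← 42° -66° = -24°
rotate_crank_by(-39°): θ ← -24° -39° = -63°
rotate_crank_by(+81°): θ ← -63° +81° = 18°
rotate_crank_by(-12°): θ ← 18° -12° = 6°
crank pin P = (r cos θ, r sin θ) = (37.791832, 3.972082)
h = r sin θ − e = 3.972082 − 3 = 0.972082
sin φ = h / L = 0.972082 / 216 = 0.00450038
φ = arcsin(0.00450038) = 0.257854°

0.2579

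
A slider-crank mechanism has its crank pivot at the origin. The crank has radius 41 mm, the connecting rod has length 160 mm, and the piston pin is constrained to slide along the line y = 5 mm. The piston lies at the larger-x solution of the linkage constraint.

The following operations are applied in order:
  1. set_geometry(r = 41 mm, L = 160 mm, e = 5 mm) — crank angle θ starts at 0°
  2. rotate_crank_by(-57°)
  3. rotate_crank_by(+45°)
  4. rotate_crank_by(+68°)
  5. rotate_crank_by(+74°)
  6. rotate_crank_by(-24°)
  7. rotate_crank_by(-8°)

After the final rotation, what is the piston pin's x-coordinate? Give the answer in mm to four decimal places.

set_geometry: r = 41 mm, L = 160 mm, e = 5 mm; θ ← 0°
rotate_crank_by(-57°): θ ← 0° -57° = -57°
rotate_crank_by(+45°): θ ← -57° +45° = -12°
rotate_crank_by(+68°): θ ← -12° +68° = 56°
rotate_crank_by(+74°): θ ← 56° +74° = 130°
rotate_crank_by(-24°): θ ← 130° -24° = 106°
rotate_crank_by(-8°): θ ← 106° -8° = 98°
crank pin P = (r cos θ, r sin θ) = (-5.706097, 40.600991)
h = r sin θ − e = 40.600991 − 5 = 35.600991
x = r cos θ + √(L² − h²) = -5.706097 + √(25600.0 − 1267.4305) = -5.706097 + 155.989004 = 150.282907

150.2829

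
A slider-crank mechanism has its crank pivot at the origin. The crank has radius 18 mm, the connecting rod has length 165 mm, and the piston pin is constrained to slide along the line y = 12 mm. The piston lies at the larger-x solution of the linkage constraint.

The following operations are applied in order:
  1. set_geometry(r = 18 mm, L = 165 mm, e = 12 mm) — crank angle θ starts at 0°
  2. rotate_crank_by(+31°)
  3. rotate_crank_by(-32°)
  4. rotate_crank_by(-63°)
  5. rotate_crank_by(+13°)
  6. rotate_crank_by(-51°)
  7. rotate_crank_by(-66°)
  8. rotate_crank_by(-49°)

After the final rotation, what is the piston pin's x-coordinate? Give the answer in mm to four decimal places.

set_geometry: r = 18 mm, L = 165 mm, e = 12 mm; θ ← 0°
rotate_crank_by(+31°): θ ← 0° +31° = 31°
rotate_crank_by(-32°): θ ← 31° -32° = -1°
rotate_crank_by(-63°): θ ← -1° -63° = -64°
rotate_crank_by(+13°): θ ← -64° +13° = -51°
rotate_crank_by(-51°): θ ← -51° -51° = -102°
rotate_crank_by(-66°): θ ← -102° -66° = -168°
rotate_crank_by(-49°): θ ← -168° -49° = -217°
crank pin P = (r cos θ, r sin θ) = (-14.375439, 10.832670)
h = r sin θ − e = 10.832670 − 12 = -1.167330
x = r cos θ + √(L² − h²) = -14.375439 + √(27225.0 − 1.3627) = -14.375439 + 164.995871 = 150.620431

150.6204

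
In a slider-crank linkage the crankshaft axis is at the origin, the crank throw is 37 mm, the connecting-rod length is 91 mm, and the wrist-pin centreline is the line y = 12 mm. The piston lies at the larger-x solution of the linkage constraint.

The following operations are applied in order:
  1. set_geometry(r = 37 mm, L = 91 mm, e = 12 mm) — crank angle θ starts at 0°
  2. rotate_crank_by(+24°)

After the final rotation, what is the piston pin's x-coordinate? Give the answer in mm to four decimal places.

set_geometry: r = 37 mm, L = 91 mm, e = 12 mm; θ ← 0°
rotate_crank_by(+24°): θ ← 0° +24° = 24°
crank pin P = (r cos θ, r sin θ) = (33.801182, 15.049256)
h = r sin θ − e = 15.049256 − 12 = 3.049256
x = r cos θ + √(L² − h²) = 33.801182 + √(8281.0 − 9.2980) = 33.801182 + 90.948898 = 124.750080

124.7501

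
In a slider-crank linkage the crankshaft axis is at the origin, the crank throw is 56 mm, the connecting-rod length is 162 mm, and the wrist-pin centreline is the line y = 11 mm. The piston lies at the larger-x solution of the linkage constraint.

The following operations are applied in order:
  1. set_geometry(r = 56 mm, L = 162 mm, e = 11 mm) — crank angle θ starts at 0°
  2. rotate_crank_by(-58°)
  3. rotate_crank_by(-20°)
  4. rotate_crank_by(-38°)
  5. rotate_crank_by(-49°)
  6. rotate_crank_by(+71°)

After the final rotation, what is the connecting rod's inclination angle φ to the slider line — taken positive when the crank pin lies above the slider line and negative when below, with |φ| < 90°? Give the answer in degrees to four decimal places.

-24.3770

set_geometry: r = 56 mm, L = 162 mm, e = 11 mm; θ ← 0°
rotate_crank_by(-58°): θ ← 0° -58° = -58°
rotate_crank_by(-20°): θ ← -58° -20° = -78°
rotate_crank_by(-38°): θ ← -78° -38° = -116°
rotate_crank_by(-49°): θ ← -116° -49° = -165°
rotate_crank_by(+71°): θ ← -165° +71° = -94°
crank pin P = (r cos θ, r sin θ) = (-3.906363, -55.863587)
h = r sin θ − e = -55.863587 − 11 = -66.863587
sin φ = h / L = -66.863587 / 162 = -0.41273819
φ = arcsin(-0.41273819) = -24.376960°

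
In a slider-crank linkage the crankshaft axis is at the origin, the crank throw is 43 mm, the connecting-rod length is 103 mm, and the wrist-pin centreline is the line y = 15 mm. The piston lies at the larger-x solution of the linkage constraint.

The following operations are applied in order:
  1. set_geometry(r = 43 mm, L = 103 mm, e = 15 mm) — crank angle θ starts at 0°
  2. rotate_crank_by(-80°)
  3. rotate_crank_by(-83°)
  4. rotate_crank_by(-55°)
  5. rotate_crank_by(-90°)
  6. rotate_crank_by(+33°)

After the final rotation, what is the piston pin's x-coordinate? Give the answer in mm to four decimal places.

set_geometry: r = 43 mm, L = 103 mm, e = 15 mm; θ ← 0°
rotate_crank_by(-80°): θ ← 0° -80° = -80°
rotate_crank_by(-83°): θ ← -80° -83° = -163°
rotate_crank_by(-55°): θ ← -163° -55° = -218°
rotate_crank_by(-90°): θ ← -218° -90° = -308°
rotate_crank_by(+33°): θ ← -308° +33° = -275°
crank pin P = (r cos θ, r sin θ) = (3.747697, 42.836372)
h = r sin θ − e = 42.836372 − 15 = 27.836372
x = r cos θ + √(L² − h²) = 3.747697 + √(10609.0 − 774.8636) = 3.747697 + 99.167214 = 102.914911

102.9149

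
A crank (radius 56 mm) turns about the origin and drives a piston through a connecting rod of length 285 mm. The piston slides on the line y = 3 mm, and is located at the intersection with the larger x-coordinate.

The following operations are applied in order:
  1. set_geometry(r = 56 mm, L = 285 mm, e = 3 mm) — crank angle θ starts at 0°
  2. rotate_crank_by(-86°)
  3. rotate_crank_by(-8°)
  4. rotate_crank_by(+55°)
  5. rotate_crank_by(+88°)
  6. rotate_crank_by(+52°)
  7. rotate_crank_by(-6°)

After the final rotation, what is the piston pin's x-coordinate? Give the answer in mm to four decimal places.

275.1881

set_geometry: r = 56 mm, L = 285 mm, e = 3 mm; θ ← 0°
rotate_crank_by(-86°): θ ← 0° -86° = -86°
rotate_crank_by(-8°): θ ← -86° -8° = -94°
rotate_crank_by(+55°): θ ← -94° +55° = -39°
rotate_crank_by(+88°): θ ← -39° +88° = 49°
rotate_crank_by(+52°): θ ← 49° +52° = 101°
rotate_crank_by(-6°): θ ← 101° -6° = 95°
crank pin P = (r cos θ, r sin θ) = (-4.880722, 55.786903)
h = r sin θ − e = 55.786903 − 3 = 52.786903
x = r cos θ + √(L² − h²) = -4.880722 + √(81225.0 − 2786.4571) = -4.880722 + 280.068818 = 275.188096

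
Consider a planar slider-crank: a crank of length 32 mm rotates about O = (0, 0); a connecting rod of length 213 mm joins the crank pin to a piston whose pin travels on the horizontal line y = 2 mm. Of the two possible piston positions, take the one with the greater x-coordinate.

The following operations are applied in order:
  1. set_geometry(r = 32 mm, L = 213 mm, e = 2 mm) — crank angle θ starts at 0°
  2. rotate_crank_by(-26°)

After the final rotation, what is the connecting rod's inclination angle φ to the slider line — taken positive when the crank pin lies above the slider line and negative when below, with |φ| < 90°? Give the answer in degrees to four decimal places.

-4.3155

set_geometry: r = 32 mm, L = 213 mm, e = 2 mm; θ ← 0°
rotate_crank_by(-26°): θ ← 0° -26° = -26°
crank pin P = (r cos θ, r sin θ) = (28.761409, -14.027877)
h = r sin θ − e = -14.027877 − 2 = -16.027877
sin φ = h / L = -16.027877 / 213 = -0.07524825
φ = arcsin(-0.07524825) = -4.315486°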